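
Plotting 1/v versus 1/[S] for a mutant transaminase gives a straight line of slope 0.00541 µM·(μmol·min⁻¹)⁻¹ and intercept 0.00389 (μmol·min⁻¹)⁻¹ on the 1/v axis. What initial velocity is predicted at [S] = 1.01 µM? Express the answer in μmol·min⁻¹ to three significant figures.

108 μmol·min⁻¹

The y-intercept is 1/Vmax, so Vmax = 1/0.00389 = 257 μmol·min⁻¹.
The slope is Km/Vmax, so Km = 0.00541 × 257 = 1.39 µM.
Then v = 257 × 1.01/(1.39 + 1.01) = 108 μmol·min⁻¹.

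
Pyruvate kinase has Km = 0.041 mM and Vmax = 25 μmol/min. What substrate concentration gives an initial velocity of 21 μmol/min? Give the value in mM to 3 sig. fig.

Rearranging v = Vmax[S]/(Km+[S]) gives [S] = Km·v/(Vmax − v).
[S] = 0.041 × 21 / (25 − 21) = 0.8610/4.000 = 0.215 mM.

0.215 mM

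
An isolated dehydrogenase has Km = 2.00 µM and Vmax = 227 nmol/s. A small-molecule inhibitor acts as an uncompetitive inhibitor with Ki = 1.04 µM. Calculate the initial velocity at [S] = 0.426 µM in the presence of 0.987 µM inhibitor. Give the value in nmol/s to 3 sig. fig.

With α = 1 + [I]/Ki = 1 + 0.987/1.04 = 1.949, the uncompetitive rate law is v = (Vmax/α)·[S] / (Km/α + [S]).
v = (227/1.949)×0.426 / (2.00/1.949 + 0.426) = 49.62/1.452 = 34.2 nmol/s.

34.2 nmol/s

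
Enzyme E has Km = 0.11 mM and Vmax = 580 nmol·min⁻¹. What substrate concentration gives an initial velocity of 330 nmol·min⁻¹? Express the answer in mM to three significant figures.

Rearranging v = Vmax[S]/(Km+[S]) gives [S] = Km·v/(Vmax − v).
[S] = 0.11 × 330 / (580 − 330) = 36.30/250.0 = 0.145 mM.

0.145 mM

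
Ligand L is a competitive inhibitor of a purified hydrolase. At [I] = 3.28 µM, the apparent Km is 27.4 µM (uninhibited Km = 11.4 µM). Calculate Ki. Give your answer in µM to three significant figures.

2.34 µM

Competitive: Km,app = α·Km with α = 1 + [I]/Ki.
α = Km,app/Km = 27.4/11.4 = 2.404.
Since α = 1 + [I]/Ki, [I]/Ki = 2.404 − 1 = 1.404 and Ki = 3.28/1.404 = 2.34 µM.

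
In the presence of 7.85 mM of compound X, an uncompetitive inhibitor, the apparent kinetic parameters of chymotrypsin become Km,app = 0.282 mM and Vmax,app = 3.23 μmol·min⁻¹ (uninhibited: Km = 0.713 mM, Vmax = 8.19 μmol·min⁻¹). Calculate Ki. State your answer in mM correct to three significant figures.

Uncompetitive: Vmax,app = Vmax/α (and Km,app = Km/α) with α = 1 + [I]/Ki.
α = Vmax/Vmax,app = 8.19/3.23 = 2.536.
Ki = [I]/(α − 1) = 7.85/1.536 = 5.11 mM.

5.11 mM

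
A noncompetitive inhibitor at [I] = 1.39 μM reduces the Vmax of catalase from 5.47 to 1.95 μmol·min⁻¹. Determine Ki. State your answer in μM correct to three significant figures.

Noncompetitive: Vmax,app = Vmax/α with α = 1 + [I]/Ki.
α = Vmax/Vmax,app = 5.47/1.95 = 2.805.
Ki = [I]/(α − 1) = 1.39/1.805 = 0.770 μM.

0.770 μM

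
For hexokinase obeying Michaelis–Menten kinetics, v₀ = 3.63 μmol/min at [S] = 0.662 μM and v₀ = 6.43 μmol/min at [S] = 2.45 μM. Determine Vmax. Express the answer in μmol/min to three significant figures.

From v = Vmax[S]/(Km+[S]), each point gives Vmax = v(Km+[S])/[S].
Equating: 3.63(Km+0.662)/0.662 = 6.43(Km+2.45)/2.45.
5.483·Km + 3.63 = 2.624·Km + 6.43, so (5.483 − 2.624)·Km = 6.43 − 3.63.
Km = 2.800/2.859 = 0.979 μM; then Vmax = 3.63(0.979+0.662)/0.662 = 9.00 μmol/min.

9.00 μmol/min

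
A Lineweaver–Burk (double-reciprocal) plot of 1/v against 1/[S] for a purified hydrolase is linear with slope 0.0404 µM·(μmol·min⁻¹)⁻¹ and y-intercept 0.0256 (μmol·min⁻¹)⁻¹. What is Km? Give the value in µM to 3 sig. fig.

1.58 µM

y-intercept = 1/Vmax ⇒ Vmax = 39.1 μmol·min⁻¹; slope = Km/Vmax ⇒ Km = slope × Vmax.
Km = 0.0404 × 39.1 = 1.58 µM.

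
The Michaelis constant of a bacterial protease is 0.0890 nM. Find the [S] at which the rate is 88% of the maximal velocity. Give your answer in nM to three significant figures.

v/Vmax = [S]/(Km+[S]) = 0.88, so [S] = Km·0.88/(1 − 0.88) = 0.0890 × 7.333.
[S] = 0.653 nM.

0.653 nM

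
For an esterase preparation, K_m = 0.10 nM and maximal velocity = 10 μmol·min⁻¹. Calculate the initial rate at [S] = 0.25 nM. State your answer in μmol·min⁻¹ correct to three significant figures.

v = Vmax·[S]/(Km + [S]) = 10 × 0.25 / (0.10 + 0.25)
  = 2.500 / 0.3500 = 7.14 μmol·min⁻¹.

7.14 μmol·min⁻¹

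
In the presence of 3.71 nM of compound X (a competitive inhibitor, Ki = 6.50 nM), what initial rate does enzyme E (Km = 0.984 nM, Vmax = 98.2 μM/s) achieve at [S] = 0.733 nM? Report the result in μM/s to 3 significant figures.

31.6 μM/s

With α = 1 + [I]/Ki = 1 + 3.71/6.50 = 1.571, the competitive rate law is v = Vmax[S] / (αKm + [S]).
v = 98.2×0.733 / (1.571×0.984 + 0.733) = 71.98/2.279 = 31.6 μM/s.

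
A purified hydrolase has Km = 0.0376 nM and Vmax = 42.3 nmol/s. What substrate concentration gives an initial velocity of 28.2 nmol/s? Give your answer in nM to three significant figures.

0.0752 nM

Rearranging v = Vmax[S]/(Km+[S]) gives [S] = Km·v/(Vmax − v).
[S] = 0.0376 × 28.2 / (42.3 − 28.2) = 1.060/14.10 = 0.0752 nM.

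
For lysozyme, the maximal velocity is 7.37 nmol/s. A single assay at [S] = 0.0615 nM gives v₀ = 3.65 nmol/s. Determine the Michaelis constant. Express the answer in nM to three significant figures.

0.0627 nM

From v = Vmax[S]/(Km+[S]), Km = [S](Vmax − v)/v.
Km = 0.0615 × (7.37 − 3.65) / 3.65 = 0.2288/3.65 = 0.0627 nM.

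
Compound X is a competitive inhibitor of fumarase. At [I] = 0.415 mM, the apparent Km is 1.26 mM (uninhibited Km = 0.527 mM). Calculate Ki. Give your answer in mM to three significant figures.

0.298 mM

Competitive: Km,app = α·Km with α = 1 + [I]/Ki.
α = Km,app/Km = 1.26/0.527 = 2.391.
Since α = 1 + [I]/Ki, [I]/Ki = 2.391 − 1 = 1.391 and Ki = 0.415/1.391 = 0.298 mM.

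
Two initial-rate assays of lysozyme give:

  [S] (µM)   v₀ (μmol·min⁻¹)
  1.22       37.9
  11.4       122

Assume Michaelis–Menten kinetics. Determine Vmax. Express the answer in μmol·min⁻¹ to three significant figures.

In reciprocal form, 1/v = (Km/Vmax)·(1/[S]) + 1/Vmax. The two points give (1/[S], 1/v) = (0.8197, 0.02639) and (0.08772, 0.008197).
Slope = (0.02639 − 0.008197)/(0.8197 − 0.08772) = 0.02485; intercept = 0.02639 − 0.02485×0.8197 = 0.006017.
Vmax = 1/intercept = 166 μmol·min⁻¹; Km = slope × Vmax = 0.02485 × 166 = 4.13 µM.

166 μmol·min⁻¹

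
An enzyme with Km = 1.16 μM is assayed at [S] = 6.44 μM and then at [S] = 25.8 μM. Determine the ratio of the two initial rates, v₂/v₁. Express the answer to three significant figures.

Since Vmax cancels, v₂/v₁ = [S]₂(Km+[S]₁) / [S]₁(Km+[S]₂).
= 25.8×(1.16+6.44) / (6.44×(1.16+25.8)) = 196.1/173.6 = 1.13.

1.13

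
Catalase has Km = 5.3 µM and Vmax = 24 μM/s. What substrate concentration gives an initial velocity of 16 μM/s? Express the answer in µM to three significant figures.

Rearranging v = Vmax[S]/(Km+[S]) gives [S] = Km·v/(Vmax − v).
[S] = 5.3 × 16 / (24 − 16) = 84.80/8.000 = 10.6 µM.

10.6 µM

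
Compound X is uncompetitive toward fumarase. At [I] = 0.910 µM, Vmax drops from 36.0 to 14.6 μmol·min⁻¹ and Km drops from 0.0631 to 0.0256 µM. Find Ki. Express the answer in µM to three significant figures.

0.621 µM

Uncompetitive: Vmax,app = Vmax/α (and Km,app = Km/α) with α = 1 + [I]/Ki.
α = Vmax/Vmax,app = 36.0/14.6 = 2.466.
Since α = 1 + [I]/Ki, [I]/Ki = 2.466 − 1 = 1.466 and Ki = 0.910/1.466 = 0.621 µM.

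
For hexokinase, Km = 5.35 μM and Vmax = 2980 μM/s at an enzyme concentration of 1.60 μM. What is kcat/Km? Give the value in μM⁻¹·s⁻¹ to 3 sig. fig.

348 μM⁻¹·s⁻¹

kcat = Vmax/[E]total = 2980/1.60 = 1860 s⁻¹.
kcat/Km = 1860/5.35 = 348 μM⁻¹·s⁻¹.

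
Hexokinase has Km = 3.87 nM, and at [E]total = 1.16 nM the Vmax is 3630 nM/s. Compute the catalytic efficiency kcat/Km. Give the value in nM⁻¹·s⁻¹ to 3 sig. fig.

kcat = Vmax/[E]total = 3630/1.16 = 3130 s⁻¹.
kcat/Km = 3130/3.87 = 809 nM⁻¹·s⁻¹.

809 nM⁻¹·s⁻¹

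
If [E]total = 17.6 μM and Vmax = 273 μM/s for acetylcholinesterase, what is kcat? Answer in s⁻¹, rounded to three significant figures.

15.5 s⁻¹

kcat = Vmax/[E]total = 273 μM/s / 17.6 μM = 15.5 s⁻¹.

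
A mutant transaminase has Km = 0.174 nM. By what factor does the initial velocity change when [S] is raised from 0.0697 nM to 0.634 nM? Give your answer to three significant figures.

2.74

The fractional saturations are [S]/(Km+[S]) = 0.0697/0.2437 = 0.2860 and 0.634/0.8080 = 0.7847.
v₂/v₁ is just their ratio: 0.7847/0.2860 = 2.74.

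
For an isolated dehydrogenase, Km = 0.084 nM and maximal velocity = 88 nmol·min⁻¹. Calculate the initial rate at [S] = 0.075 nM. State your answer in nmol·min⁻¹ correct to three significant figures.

41.5 nmol·min⁻¹

[S]/(Km+[S]) = 0.075/0.1590 = 0.4717, the fractional saturation.
v = 0.4717 × Vmax = 0.4717 × 88 = 41.5 nmol·min⁻¹.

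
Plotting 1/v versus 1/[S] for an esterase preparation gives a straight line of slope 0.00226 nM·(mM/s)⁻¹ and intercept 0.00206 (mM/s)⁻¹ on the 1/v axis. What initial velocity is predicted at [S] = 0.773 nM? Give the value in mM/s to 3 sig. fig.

The y-intercept is 1/Vmax, so Vmax = 1/0.00206 = 485 mM/s.
The slope is Km/Vmax, so Km = 0.00226 × 485 = 1.10 nM.
Then v = 485 × 0.773/(1.10 + 0.773) = 201 mM/s.

201 mM/s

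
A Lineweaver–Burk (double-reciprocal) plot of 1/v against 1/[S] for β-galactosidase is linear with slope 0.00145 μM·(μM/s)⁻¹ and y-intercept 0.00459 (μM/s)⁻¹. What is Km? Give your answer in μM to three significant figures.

0.316 μM

y-intercept = 1/Vmax ⇒ Vmax = 218 μM/s; slope = Km/Vmax ⇒ Km = slope × Vmax.
Km = 0.00145 × 218 = 0.316 μM.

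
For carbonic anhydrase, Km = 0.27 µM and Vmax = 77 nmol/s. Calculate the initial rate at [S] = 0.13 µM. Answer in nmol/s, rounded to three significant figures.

[S]/(Km+[S]) = 0.13/0.4000 = 0.3250, the fractional saturation.
v = 0.3250 × Vmax = 0.3250 × 77 = 25.0 nmol/s.

25.0 nmol/s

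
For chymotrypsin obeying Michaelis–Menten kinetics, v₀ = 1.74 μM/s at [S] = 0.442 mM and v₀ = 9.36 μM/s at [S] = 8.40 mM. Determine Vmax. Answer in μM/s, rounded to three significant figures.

From v = Vmax[S]/(Km+[S]), each point gives Vmax = v(Km+[S])/[S].
Equating: 1.74(Km+0.442)/0.442 = 9.36(Km+8.40)/8.40.
3.937·Km + 1.74 = 1.114·Km + 9.36, so (3.937 − 1.114)·Km = 9.36 − 1.74.
Km = 7.620/2.822 = 2.70 mM; then Vmax = 1.74(2.70+0.442)/0.442 = 12.4 μM/s.

12.4 μM/s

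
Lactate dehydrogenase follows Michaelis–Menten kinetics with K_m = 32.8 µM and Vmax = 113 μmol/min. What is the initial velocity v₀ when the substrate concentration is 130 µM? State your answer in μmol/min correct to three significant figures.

90.2 μmol/min

v = Vmax·[S]/(Km + [S]) = 113 × 130 / (32.8 + 130)
  = 14690 / 162.8 = 90.2 μmol/min.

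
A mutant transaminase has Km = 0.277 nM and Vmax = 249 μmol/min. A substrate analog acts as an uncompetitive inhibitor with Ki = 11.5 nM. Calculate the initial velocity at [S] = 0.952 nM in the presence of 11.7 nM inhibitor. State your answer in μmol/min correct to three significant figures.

108 μmol/min

With α = 1 + [I]/Ki = 1 + 11.7/11.5 = 2.017, the uncompetitive rate law is v = (Vmax/α)·[S] / (Km/α + [S]).
v = (249/2.017)×0.952 / (0.277/2.017 + 0.952) = 117.5/1.089 = 108 μmol/min.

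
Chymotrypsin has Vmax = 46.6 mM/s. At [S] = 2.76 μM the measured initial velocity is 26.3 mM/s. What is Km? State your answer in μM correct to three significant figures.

From v = Vmax[S]/(Km+[S]), Km = [S](Vmax − v)/v.
Km = 2.76 × (46.6 − 26.3) / 26.3 = 56.03/26.3 = 2.13 μM.

2.13 μM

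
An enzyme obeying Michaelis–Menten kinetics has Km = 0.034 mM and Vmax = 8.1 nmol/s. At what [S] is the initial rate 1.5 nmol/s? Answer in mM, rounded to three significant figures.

0.00773 mM

The required fractional saturation is v/Vmax = 1.5/8.1 = 0.1852.
Then [S]/(Km+[S]) = 0.1852 ⇒ [S] = 0.034 × 0.1852/(1 − 0.1852) = 0.00773 mM.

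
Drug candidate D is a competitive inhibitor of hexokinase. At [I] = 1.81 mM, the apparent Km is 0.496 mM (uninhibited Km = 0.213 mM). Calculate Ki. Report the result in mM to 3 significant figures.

1.36 mM

Competitive: Km,app = α·Km with α = 1 + [I]/Ki.
α = Km,app/Km = 0.496/0.213 = 2.329.
Ki = [I]/(α − 1) = 1.81/1.329 = 1.36 mM.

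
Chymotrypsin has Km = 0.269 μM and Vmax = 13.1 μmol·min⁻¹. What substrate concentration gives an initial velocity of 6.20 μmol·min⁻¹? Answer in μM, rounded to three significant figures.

0.242 μM

The required fractional saturation is v/Vmax = 6.20/13.1 = 0.4733.
Then [S]/(Km+[S]) = 0.4733 ⇒ [S] = 0.269 × 0.4733/(1 − 0.4733) = 0.242 μM.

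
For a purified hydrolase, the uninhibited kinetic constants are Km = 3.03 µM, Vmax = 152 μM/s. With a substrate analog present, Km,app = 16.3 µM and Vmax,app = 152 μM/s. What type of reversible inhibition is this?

competitive

Km increases (3.03 → 16.3 µM) while Vmax is unchanged — the hallmark of competitive inhibition.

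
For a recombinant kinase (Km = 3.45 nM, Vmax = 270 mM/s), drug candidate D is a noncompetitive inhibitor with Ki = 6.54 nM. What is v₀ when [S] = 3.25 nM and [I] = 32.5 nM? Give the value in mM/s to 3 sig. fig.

With α = 1 + [I]/Ki = 1 + 32.5/6.54 = 5.969, the noncompetitive rate law is v = (Vmax/α)·[S] / (Km + [S]).
v = (270/5.969)×3.25 / (3.45 + 3.25) = 147.0/6.700 = 21.9 mM/s.

21.9 mM/s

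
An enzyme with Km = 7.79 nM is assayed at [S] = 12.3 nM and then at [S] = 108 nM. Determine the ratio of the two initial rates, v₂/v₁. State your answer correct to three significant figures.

The fractional saturations are [S]/(Km+[S]) = 12.3/20.09 = 0.6122 and 108/115.8 = 0.9327.
v₂/v₁ is just their ratio: 0.9327/0.6122 = 1.52.

1.52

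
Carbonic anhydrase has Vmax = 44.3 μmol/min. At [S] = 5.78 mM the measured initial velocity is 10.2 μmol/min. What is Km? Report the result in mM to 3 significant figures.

19.3 mM

From v = Vmax[S]/(Km+[S]), Km = [S](Vmax − v)/v.
Km = 5.78 × (44.3 − 10.2) / 10.2 = 197.1/10.2 = 19.3 mM.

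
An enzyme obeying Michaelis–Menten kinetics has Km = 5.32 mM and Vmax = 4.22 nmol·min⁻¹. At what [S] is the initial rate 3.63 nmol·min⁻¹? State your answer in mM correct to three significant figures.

32.7 mM

Rearranging v = Vmax[S]/(Km+[S]) gives [S] = Km·v/(Vmax − v).
[S] = 5.32 × 3.63 / (4.22 − 3.63) = 19.31/0.5900 = 32.7 mM.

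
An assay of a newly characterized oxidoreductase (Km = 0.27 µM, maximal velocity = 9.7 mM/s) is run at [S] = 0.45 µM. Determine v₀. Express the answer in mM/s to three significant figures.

[S]/(Km+[S]) = 0.45/0.7200 = 0.6250, the fractional saturation.
v = 0.6250 × Vmax = 0.6250 × 9.7 = 6.06 mM/s.

6.06 mM/s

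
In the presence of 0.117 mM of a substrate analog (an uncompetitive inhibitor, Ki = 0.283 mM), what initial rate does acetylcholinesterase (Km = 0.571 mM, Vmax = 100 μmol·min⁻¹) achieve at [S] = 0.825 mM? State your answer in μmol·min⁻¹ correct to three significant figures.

α = 1 + [I]/Ki = 1 + 0.117/0.283 = 1.413.
For an uncompetitive inhibitor, both parameters are divided by α, giving Vmax/α and Km/α: Km,app = 0.404 mM, Vmax,app = 70.8 μmol·min⁻¹.
v = Vmax,app·[S]/(Km,app + [S]) = 70.8 × 0.825/(0.404 + 0.825) = 47.5 μmol·min⁻¹.

47.5 μmol·min⁻¹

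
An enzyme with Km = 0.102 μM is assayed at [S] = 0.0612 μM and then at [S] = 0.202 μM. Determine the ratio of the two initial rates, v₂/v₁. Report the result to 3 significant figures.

1.77

The fractional saturations are [S]/(Km+[S]) = 0.0612/0.1632 = 0.3750 and 0.202/0.3040 = 0.6645.
v₂/v₁ is just their ratio: 0.6645/0.3750 = 1.77.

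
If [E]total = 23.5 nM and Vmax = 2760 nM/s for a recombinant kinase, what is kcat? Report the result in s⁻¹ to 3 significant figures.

117 s⁻¹

kcat = Vmax/[E]total = 2760 nM/s / 23.5 nM = 117 s⁻¹.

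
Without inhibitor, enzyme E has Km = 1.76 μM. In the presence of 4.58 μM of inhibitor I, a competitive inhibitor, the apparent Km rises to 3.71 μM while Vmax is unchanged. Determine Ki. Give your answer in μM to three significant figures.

4.13 μM

Competitive: Km,app = α·Km with α = 1 + [I]/Ki.
α = Km,app/Km = 3.71/1.76 = 2.108.
Ki = [I]/(α − 1) = 4.58/1.108 = 4.13 μM.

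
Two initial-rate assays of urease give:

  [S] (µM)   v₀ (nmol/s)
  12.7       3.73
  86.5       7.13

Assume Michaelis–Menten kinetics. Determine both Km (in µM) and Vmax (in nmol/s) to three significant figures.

In reciprocal form, 1/v = (Km/Vmax)·(1/[S]) + 1/Vmax. The two points give (1/[S], 1/v) = (0.07874, 0.2681) and (0.01156, 0.1403).
Slope = (0.2681 − 0.1403)/(0.07874 − 0.01156) = 1.903; intercept = 0.2681 − 1.903×0.07874 = 0.1183.
Vmax = 1/intercept = 8.46 nmol/s; Km = slope × Vmax = 1.903 × 8.46 = 16.1 µM.

Km = 16.1 µM; Vmax = 8.46 nmol/s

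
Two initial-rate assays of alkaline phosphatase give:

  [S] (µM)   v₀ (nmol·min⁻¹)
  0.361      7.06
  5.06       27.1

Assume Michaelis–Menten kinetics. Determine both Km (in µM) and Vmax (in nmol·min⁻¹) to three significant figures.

Km = 1.41 µM; Vmax = 34.7 nmol·min⁻¹

From v = Vmax[S]/(Km+[S]), each point gives Vmax = v(Km+[S])/[S].
Equating: 7.06(Km+0.361)/0.361 = 27.1(Km+5.06)/5.06.
19.56·Km + 7.06 = 5.356·Km + 27.1, so (19.56 − 5.356)·Km = 27.1 − 7.06.
Km = 20.04/14.20 = 1.41 µM; then Vmax = 7.06(1.41+0.361)/0.361 = 34.7 nmol·min⁻¹.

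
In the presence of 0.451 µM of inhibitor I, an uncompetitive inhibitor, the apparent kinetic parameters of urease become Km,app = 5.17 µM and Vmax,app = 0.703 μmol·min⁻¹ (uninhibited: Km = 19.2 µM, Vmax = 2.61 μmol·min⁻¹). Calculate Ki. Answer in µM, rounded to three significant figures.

Uncompetitive: Vmax,app = Vmax/α (and Km,app = Km/α) with α = 1 + [I]/Ki.
α = Vmax/Vmax,app = 2.61/0.703 = 3.713.
Since α = 1 + [I]/Ki, [I]/Ki = 3.713 − 1 = 2.713 and Ki = 0.451/2.713 = 0.166 µM.

0.166 µM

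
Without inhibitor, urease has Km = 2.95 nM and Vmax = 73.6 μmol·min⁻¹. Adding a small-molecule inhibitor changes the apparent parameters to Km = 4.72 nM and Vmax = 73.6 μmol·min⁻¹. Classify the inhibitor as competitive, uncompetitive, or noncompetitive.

Km increases (2.95 → 4.72 nM) while Vmax is unchanged — the hallmark of competitive inhibition.

competitive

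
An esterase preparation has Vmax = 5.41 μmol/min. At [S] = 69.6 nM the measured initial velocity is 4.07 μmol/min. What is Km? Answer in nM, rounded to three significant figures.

From v = Vmax[S]/(Km+[S]), Km = [S](Vmax − v)/v.
Km = 69.6 × (5.41 − 4.07) / 4.07 = 93.26/4.07 = 22.9 nM.

22.9 nM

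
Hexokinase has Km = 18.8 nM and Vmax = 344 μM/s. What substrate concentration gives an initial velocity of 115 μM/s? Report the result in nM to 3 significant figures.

The required fractional saturation is v/Vmax = 115/344 = 0.3343.
Then [S]/(Km+[S]) = 0.3343 ⇒ [S] = 18.8 × 0.3343/(1 − 0.3343) = 9.44 nM.

9.44 nM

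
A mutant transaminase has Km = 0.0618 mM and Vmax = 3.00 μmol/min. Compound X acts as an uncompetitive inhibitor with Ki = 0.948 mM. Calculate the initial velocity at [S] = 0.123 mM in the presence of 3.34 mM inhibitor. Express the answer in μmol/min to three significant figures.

With α = 1 + [I]/Ki = 1 + 3.34/0.948 = 4.523, the uncompetitive rate law is v = (Vmax/α)·[S] / (Km/α + [S]).
v = (3.00/4.523)×0.123 / (0.0618/4.523 + 0.123) = 0.08158/0.1367 = 0.597 μmol/min.

0.597 μmol/min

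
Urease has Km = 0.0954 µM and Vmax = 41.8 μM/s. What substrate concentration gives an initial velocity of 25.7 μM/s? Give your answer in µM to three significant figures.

0.152 µM

The required fractional saturation is v/Vmax = 25.7/41.8 = 0.6148.
Then [S]/(Km+[S]) = 0.6148 ⇒ [S] = 0.0954 × 0.6148/(1 − 0.6148) = 0.152 µM.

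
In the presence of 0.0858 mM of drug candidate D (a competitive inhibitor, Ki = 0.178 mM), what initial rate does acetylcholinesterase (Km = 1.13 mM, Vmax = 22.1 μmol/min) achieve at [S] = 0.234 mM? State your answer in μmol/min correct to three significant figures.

α = 1 + [I]/Ki = 1 + 0.0858/0.178 = 1.482.
For a competitive inhibitor, Vmax is unchanged and the apparent Km becomes α·Km: Km,app = 1.67 mM, Vmax,app = 22.1 μmol/min.
v = Vmax,app·[S]/(Km,app + [S]) = 22.1 × 0.234/(1.67 + 0.234) = 2.71 μmol/min.

2.71 μmol/min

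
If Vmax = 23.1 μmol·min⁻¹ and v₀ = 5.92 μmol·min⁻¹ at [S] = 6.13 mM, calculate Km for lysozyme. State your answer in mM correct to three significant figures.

17.8 mM

From v = Vmax[S]/(Km+[S]), Km = [S](Vmax − v)/v.
Km = 6.13 × (23.1 − 5.92) / 5.92 = 105.3/5.92 = 17.8 mM.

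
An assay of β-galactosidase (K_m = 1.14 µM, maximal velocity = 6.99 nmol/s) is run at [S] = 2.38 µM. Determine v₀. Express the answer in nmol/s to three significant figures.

4.73 nmol/s

[S]/(Km+[S]) = 2.38/3.520 = 0.6761, the fractional saturation.
v = 0.6761 × Vmax = 0.6761 × 6.99 = 4.73 nmol/s.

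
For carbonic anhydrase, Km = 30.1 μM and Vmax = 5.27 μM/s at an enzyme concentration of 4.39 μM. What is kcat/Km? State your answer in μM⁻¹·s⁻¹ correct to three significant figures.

kcat = Vmax/[E]total = 5.27/4.39 = 1.20 s⁻¹.
kcat/Km = 1.20/30.1 = 0.0399 μM⁻¹·s⁻¹.

0.0399 μM⁻¹·s⁻¹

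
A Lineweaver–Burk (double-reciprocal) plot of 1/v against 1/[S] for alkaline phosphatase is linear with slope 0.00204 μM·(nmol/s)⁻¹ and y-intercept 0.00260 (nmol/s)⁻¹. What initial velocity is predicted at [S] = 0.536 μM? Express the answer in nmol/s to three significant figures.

156 nmol/s

The y-intercept is 1/Vmax, so Vmax = 1/0.00260 = 385 nmol/s.
The slope is Km/Vmax, so Km = 0.00204 × 385 = 0.785 μM.
Then v = 385 × 0.536/(0.785 + 0.536) = 156 nmol/s.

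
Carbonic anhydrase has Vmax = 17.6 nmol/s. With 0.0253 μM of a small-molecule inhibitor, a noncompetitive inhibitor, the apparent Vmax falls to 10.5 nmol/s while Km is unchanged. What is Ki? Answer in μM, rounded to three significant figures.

0.0374 μM

Noncompetitive: Vmax,app = Vmax/α with α = 1 + [I]/Ki.
α = Vmax/Vmax,app = 17.6/10.5 = 1.676.
Since α = 1 + [I]/Ki, [I]/Ki = 1.676 − 1 = 0.6762 and Ki = 0.0253/0.6762 = 0.0374 μM.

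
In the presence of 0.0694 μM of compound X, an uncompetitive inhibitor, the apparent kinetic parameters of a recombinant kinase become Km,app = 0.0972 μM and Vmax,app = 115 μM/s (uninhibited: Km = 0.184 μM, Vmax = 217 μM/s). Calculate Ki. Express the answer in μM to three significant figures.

0.0782 μM

Uncompetitive: Vmax,app = Vmax/α (and Km,app = Km/α) with α = 1 + [I]/Ki.
α = Vmax/Vmax,app = 217/115 = 1.887.
Since α = 1 + [I]/Ki, [I]/Ki = 1.887 − 1 = 0.8870 and Ki = 0.0694/0.8870 = 0.0782 μM.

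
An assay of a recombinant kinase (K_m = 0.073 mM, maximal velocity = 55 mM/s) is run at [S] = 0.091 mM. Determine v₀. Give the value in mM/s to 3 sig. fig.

v = Vmax·[S]/(Km + [S]) = 55 × 0.091 / (0.073 + 0.091)
  = 5.005 / 0.1640 = 30.5 mM/s.

30.5 mM/s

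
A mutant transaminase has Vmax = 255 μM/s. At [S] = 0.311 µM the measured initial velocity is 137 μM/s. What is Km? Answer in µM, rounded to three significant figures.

v/Vmax = 137/255 = 0.5373 = [S]/(Km+[S]).
So Km + [S] = [S]/0.5373 = 0.5789 µM, giving Km = 0.5789 − 0.311 = 0.268 µM.

0.268 µM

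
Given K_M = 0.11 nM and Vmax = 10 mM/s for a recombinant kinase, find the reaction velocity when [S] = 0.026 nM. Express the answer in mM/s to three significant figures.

[S]/(Km+[S]) = 0.026/0.1360 = 0.1912, the fractional saturation.
v = 0.1912 × Vmax = 0.1912 × 10 = 1.91 mM/s.

1.91 mM/s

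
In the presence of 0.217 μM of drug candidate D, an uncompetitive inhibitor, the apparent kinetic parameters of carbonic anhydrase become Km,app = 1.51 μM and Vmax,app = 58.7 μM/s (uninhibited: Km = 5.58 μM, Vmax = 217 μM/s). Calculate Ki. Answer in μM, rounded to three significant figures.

0.0805 μM

Uncompetitive: Vmax,app = Vmax/α (and Km,app = Km/α) with α = 1 + [I]/Ki.
α = Vmax/Vmax,app = 217/58.7 = 3.697.
Since α = 1 + [I]/Ki, [I]/Ki = 3.697 − 1 = 2.697 and Ki = 0.217/2.697 = 0.0805 μM.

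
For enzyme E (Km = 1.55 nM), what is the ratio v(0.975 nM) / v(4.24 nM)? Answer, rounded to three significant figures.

0.527

The fractional saturations are [S]/(Km+[S]) = 4.24/5.790 = 0.7323 and 0.975/2.525 = 0.3861.
v₂/v₁ is just their ratio: 0.3861/0.7323 = 0.527.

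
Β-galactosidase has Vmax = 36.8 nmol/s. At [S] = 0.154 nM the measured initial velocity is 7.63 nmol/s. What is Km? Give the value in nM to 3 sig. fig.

v/Vmax = 7.63/36.8 = 0.2073 = [S]/(Km+[S]).
So Km + [S] = [S]/0.2073 = 0.7428 nM, giving Km = 0.7428 − 0.154 = 0.589 nM.

0.589 nM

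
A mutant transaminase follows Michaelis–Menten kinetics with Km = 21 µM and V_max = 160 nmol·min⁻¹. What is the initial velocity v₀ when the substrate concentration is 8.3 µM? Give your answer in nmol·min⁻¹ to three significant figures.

45.3 nmol·min⁻¹

[S]/(Km+[S]) = 8.3/29.30 = 0.2833, the fractional saturation.
v = 0.2833 × Vmax = 0.2833 × 160 = 45.3 nmol·min⁻¹.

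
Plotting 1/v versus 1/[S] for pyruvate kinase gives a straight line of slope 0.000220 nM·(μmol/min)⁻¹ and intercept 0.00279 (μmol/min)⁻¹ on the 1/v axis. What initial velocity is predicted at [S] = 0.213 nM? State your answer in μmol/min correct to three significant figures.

The y-intercept is 1/Vmax, so Vmax = 1/0.00279 = 358 μmol/min.
The slope is Km/Vmax, so Km = 0.000220 × 358 = 0.0789 nM.
Then v = 358 × 0.213/(0.0789 + 0.213) = 262 μmol/min.

262 μmol/min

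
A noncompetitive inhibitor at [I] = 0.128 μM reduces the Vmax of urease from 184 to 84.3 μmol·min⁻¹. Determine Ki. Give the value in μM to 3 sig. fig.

Noncompetitive: Vmax,app = Vmax/α with α = 1 + [I]/Ki.
α = Vmax/Vmax,app = 184/84.3 = 2.183.
Ki = [I]/(α − 1) = 0.128/1.183 = 0.108 μM.

0.108 μM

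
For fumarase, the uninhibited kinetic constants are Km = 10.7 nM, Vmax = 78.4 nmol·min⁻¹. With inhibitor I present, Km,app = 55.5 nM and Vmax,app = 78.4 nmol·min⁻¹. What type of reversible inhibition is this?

competitive

Km increases (10.7 → 55.5 nM) while Vmax is unchanged — the hallmark of competitive inhibition.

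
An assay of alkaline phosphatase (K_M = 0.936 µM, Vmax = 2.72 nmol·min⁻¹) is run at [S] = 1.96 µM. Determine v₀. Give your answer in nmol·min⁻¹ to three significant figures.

v = Vmax·[S]/(Km + [S]) = 2.72 × 1.96 / (0.936 + 1.96)
  = 5.331 / 2.896 = 1.84 nmol·min⁻¹.

1.84 nmol·min⁻¹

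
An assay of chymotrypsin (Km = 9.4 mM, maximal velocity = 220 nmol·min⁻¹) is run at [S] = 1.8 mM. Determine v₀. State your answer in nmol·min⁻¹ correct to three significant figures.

v = Vmax·[S]/(Km + [S]) = 220 × 1.8 / (9.4 + 1.8)
  = 396.0 / 11.20 = 35.4 nmol·min⁻¹.

35.4 nmol·min⁻¹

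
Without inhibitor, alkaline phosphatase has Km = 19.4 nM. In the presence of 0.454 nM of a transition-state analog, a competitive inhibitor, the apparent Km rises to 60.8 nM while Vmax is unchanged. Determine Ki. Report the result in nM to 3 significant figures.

Competitive: Km,app = α·Km with α = 1 + [I]/Ki.
α = Km,app/Km = 60.8/19.4 = 3.134.
Since α = 1 + [I]/Ki, [I]/Ki = 3.134 − 1 = 2.134 and Ki = 0.454/2.134 = 0.213 nM.

0.213 nM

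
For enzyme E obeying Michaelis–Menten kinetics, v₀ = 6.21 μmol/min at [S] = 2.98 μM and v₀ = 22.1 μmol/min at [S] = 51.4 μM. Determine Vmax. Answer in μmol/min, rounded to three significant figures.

26.2 μmol/min

From v = Vmax[S]/(Km+[S]), each point gives Vmax = v(Km+[S])/[S].
Equating: 6.21(Km+2.98)/2.98 = 22.1(Km+51.4)/51.4.
2.084·Km + 6.21 = 0.4300·Km + 22.1, so (2.084 − 0.4300)·Km = 22.1 − 6.21.
Km = 15.89/1.654 = 9.61 μM; then Vmax = 6.21(9.61+2.98)/2.98 = 26.2 μmol/min.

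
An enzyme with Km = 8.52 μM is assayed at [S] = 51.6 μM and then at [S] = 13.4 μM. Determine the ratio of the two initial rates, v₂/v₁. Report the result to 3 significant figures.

0.712

The fractional saturations are [S]/(Km+[S]) = 51.6/60.12 = 0.8583 and 13.4/21.92 = 0.6113.
v₂/v₁ is just their ratio: 0.6113/0.8583 = 0.712.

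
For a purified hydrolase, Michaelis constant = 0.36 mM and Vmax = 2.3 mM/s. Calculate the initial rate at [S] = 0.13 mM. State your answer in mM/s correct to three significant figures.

0.610 mM/s

v = Vmax·[S]/(Km + [S]) = 2.3 × 0.13 / (0.36 + 0.13)
  = 0.2990 / 0.4900 = 0.610 mM/s.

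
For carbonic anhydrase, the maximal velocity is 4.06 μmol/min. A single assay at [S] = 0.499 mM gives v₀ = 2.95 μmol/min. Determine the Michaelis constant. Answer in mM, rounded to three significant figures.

From v = Vmax[S]/(Km+[S]), Km = [S](Vmax − v)/v.
Km = 0.499 × (4.06 − 2.95) / 2.95 = 0.5539/2.95 = 0.188 mM.

0.188 mM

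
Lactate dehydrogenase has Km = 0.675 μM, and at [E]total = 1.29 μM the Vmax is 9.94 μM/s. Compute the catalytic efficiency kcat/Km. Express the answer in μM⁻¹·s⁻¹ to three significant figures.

11.4 μM⁻¹·s⁻¹

kcat = Vmax/[E]total = 9.94/1.29 = 7.71 s⁻¹.
kcat/Km = 7.71/0.675 = 11.4 μM⁻¹·s⁻¹.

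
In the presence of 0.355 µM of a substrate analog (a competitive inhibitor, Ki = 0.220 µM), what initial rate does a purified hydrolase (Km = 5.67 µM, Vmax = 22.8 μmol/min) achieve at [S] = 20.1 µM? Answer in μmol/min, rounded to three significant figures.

13.1 μmol/min

α = 1 + [I]/Ki = 1 + 0.355/0.220 = 2.614.
For a competitive inhibitor, Vmax is unchanged and the apparent Km becomes α·Km: Km,app = 14.8 µM, Vmax,app = 22.8 μmol/min.
v = Vmax,app·[S]/(Km,app + [S]) = 22.8 × 20.1/(14.8 + 20.1) = 13.1 μmol/min.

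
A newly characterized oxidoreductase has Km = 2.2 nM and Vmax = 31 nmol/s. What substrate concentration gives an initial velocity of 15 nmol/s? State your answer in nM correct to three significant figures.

2.06 nM

The required fractional saturation is v/Vmax = 15/31 = 0.4839.
Then [S]/(Km+[S]) = 0.4839 ⇒ [S] = 2.2 × 0.4839/(1 − 0.4839) = 2.06 nM.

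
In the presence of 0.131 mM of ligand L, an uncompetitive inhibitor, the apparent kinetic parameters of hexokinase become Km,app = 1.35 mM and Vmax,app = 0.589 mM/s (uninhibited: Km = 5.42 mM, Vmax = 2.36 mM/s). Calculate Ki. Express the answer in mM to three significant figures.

0.0436 mM

Uncompetitive: Vmax,app = Vmax/α (and Km,app = Km/α) with α = 1 + [I]/Ki.
α = Vmax/Vmax,app = 2.36/0.589 = 4.007.
Ki = [I]/(α − 1) = 0.131/3.007 = 0.0436 mM.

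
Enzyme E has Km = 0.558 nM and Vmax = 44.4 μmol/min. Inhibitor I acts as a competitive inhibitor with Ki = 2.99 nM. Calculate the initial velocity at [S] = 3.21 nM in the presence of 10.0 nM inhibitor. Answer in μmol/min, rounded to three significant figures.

25.3 μmol/min

With α = 1 + [I]/Ki = 1 + 10.0/2.99 = 4.344, the competitive rate law is v = Vmax[S] / (αKm + [S]).
v = 44.4×3.21 / (4.344×0.558 + 3.21) = 142.5/5.634 = 25.3 μmol/min.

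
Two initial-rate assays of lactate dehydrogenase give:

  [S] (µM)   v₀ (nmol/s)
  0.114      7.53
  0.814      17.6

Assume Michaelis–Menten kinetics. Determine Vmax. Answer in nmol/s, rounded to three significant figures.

22.5 nmol/s

In reciprocal form, 1/v = (Km/Vmax)·(1/[S]) + 1/Vmax. The two points give (1/[S], 1/v) = (8.772, 0.1328) and (1.229, 0.05682).
Slope = (0.1328 − 0.05682)/(8.772 − 1.229) = 0.01007; intercept = 0.1328 − 0.01007×8.772 = 0.04444.
Vmax = 1/intercept = 22.5 nmol/s; Km = slope × Vmax = 0.01007 × 22.5 = 0.227 µM.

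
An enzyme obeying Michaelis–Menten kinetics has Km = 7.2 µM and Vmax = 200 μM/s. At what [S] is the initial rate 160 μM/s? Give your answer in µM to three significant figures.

28.8 µM

Rearranging v = Vmax[S]/(Km+[S]) gives [S] = Km·v/(Vmax − v).
[S] = 7.2 × 160 / (200 − 160) = 1152/40.00 = 28.8 µM.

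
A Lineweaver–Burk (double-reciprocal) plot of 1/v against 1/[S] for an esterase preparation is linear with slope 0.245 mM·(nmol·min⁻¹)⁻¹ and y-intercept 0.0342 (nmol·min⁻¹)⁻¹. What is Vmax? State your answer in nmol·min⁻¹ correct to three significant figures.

29.2 nmol·min⁻¹

The y-intercept of a Lineweaver–Burk plot equals 1/Vmax, so Vmax = 1/0.0342 = 29.2 nmol·min⁻¹.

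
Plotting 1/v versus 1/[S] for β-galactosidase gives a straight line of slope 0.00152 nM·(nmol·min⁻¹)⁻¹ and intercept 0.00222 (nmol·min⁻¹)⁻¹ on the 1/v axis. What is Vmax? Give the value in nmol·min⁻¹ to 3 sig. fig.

The y-intercept of a Lineweaver–Burk plot equals 1/Vmax, so Vmax = 1/0.00222 = 450 nmol·min⁻¹.

450 nmol·min⁻¹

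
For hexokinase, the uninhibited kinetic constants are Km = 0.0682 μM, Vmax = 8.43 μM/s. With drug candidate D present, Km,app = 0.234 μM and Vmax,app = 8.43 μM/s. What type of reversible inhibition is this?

Km increases (0.0682 → 0.234 μM) while Vmax is unchanged — the hallmark of competitive inhibition.

competitive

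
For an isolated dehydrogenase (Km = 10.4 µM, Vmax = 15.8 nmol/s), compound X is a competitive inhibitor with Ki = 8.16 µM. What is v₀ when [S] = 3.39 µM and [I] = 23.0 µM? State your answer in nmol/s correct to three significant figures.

With α = 1 + [I]/Ki = 1 + 23.0/8.16 = 3.819, the competitive rate law is v = Vmax[S] / (αKm + [S]).
v = 15.8×3.39 / (3.819×10.4 + 3.39) = 53.56/43.10 = 1.24 nmol/s.

1.24 nmol/s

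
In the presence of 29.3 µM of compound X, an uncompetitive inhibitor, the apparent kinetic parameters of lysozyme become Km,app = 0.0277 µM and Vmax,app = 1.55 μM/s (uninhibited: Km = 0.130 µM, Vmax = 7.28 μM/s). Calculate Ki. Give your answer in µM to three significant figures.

Uncompetitive: Vmax,app = Vmax/α (and Km,app = Km/α) with α = 1 + [I]/Ki.
α = Vmax/Vmax,app = 7.28/1.55 = 4.697.
Since α = 1 + [I]/Ki, [I]/Ki = 4.697 − 1 = 3.697 and Ki = 29.3/3.697 = 7.93 µM.

7.93 µM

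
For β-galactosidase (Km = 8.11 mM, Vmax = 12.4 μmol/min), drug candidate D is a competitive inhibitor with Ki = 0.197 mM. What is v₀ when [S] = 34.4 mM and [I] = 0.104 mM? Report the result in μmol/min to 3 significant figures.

9.12 μmol/min

With α = 1 + [I]/Ki = 1 + 0.104/0.197 = 1.528, the competitive rate law is v = Vmax[S] / (αKm + [S]).
v = 12.4×34.4 / (1.528×8.11 + 34.4) = 426.6/46.79 = 9.12 μmol/min.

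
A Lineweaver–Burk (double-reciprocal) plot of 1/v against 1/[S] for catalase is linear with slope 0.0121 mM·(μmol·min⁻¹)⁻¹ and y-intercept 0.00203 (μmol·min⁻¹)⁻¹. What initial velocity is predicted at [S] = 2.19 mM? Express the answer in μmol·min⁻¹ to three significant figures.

132 μmol·min⁻¹

The y-intercept is 1/Vmax, so Vmax = 1/0.00203 = 493 μmol·min⁻¹.
The slope is Km/Vmax, so Km = 0.0121 × 493 = 5.96 mM.
Then v = 493 × 2.19/(5.96 + 2.19) = 132 μmol·min⁻¹.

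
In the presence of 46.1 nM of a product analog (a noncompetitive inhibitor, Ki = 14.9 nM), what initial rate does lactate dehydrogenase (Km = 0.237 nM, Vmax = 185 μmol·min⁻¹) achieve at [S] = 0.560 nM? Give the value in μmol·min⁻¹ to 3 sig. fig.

31.8 μmol·min⁻¹

α = 1 + [I]/Ki = 1 + 46.1/14.9 = 4.094.
For a noncompetitive inhibitor, Vmax is reduced to Vmax/α while Km is unchanged: Km,app = 0.237 nM, Vmax,app = 45.2 μmol·min⁻¹.
v = Vmax,app·[S]/(Km,app + [S]) = 45.2 × 0.560/(0.237 + 0.560) = 31.8 μmol·min⁻¹.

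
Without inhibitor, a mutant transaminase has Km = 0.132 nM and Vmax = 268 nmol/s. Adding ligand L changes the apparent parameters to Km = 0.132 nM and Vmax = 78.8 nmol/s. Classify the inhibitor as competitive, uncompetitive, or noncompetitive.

Vmax decreases (268 → 78.8 nmol/s) while Km is unchanged — pure noncompetitive inhibition.

noncompetitive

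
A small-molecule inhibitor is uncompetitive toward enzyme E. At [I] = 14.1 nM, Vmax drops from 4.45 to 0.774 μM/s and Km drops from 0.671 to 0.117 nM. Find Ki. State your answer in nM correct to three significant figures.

Uncompetitive: Vmax,app = Vmax/α (and Km,app = Km/α) with α = 1 + [I]/Ki.
α = Vmax/Vmax,app = 4.45/0.774 = 5.749.
Since α = 1 + [I]/Ki, [I]/Ki = 5.749 − 1 = 4.749 and Ki = 14.1/4.749 = 2.97 nM.

2.97 nM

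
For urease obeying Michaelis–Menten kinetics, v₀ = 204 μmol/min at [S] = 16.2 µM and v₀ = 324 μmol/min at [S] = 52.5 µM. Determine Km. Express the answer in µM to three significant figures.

18.7 µM

In reciprocal form, 1/v = (Km/Vmax)·(1/[S]) + 1/Vmax. The two points give (1/[S], 1/v) = (0.06173, 0.004902) and (0.01905, 0.003086).
Slope = (0.004902 − 0.003086)/(0.06173 − 0.01905) = 0.04254; intercept = 0.004902 − 0.04254×0.06173 = 0.002276.
Vmax = 1/intercept = 439 μmol/min; Km = slope × Vmax = 0.04254 × 439 = 18.7 µM.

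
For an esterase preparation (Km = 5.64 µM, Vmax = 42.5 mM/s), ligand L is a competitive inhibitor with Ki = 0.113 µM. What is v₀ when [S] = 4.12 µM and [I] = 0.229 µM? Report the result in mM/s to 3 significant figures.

8.26 mM/s

With α = 1 + [I]/Ki = 1 + 0.229/0.113 = 3.027, the competitive rate law is v = Vmax[S] / (αKm + [S]).
v = 42.5×4.12 / (3.027×5.64 + 4.12) = 175.1/21.19 = 8.26 mM/s.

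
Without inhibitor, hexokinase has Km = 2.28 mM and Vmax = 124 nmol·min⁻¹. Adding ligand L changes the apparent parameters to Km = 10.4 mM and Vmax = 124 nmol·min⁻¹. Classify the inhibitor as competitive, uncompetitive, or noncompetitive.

Km increases (2.28 → 10.4 mM) while Vmax is unchanged — the hallmark of competitive inhibition.

competitive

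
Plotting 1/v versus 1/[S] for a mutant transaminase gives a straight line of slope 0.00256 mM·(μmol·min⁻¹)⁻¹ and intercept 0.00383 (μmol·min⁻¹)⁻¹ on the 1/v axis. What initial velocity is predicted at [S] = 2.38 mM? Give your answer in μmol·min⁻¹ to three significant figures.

The y-intercept is 1/Vmax, so Vmax = 1/0.00383 = 261 μmol·min⁻¹.
The slope is Km/Vmax, so Km = 0.00256 × 261 = 0.668 mM.
Then v = 261 × 2.38/(0.668 + 2.38) = 204 μmol·min⁻¹.

204 μmol·min⁻¹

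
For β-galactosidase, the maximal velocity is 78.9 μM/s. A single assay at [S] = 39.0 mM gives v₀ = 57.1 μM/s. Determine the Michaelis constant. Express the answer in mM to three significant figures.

14.9 mM

From v = Vmax[S]/(Km+[S]), Km = [S](Vmax − v)/v.
Km = 39.0 × (78.9 − 57.1) / 57.1 = 850.2/57.1 = 14.9 mM.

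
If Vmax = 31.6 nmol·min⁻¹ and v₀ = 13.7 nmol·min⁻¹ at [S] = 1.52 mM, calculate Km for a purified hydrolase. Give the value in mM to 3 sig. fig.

v/Vmax = 13.7/31.6 = 0.4335 = [S]/(Km+[S]).
So Km + [S] = [S]/0.4335 = 3.506 mM, giving Km = 3.506 − 1.52 = 1.99 mM.

1.99 mM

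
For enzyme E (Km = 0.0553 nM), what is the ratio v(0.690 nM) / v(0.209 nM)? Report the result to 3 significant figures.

1.17

The fractional saturations are [S]/(Km+[S]) = 0.209/0.2643 = 0.7908 and 0.690/0.7453 = 0.9258.
v₂/v₁ is just their ratio: 0.9258/0.7908 = 1.17.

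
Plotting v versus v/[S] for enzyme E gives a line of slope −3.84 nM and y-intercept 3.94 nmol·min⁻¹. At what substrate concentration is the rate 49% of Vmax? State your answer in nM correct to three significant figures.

The Eadie–Hofstee slope gives Km = 3.84 nM (slope = −Km).
v/Vmax = [S]/(Km+[S]) = 0.49 ⇒ [S] = Km·0.49/(1−0.49) = 3.84 × 0.9608 = 3.69 nM.

3.69 nM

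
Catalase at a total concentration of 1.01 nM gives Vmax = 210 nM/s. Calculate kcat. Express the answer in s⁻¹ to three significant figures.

kcat = Vmax/[E]total = 210 nM/s / 1.01 nM = 208 s⁻¹.

208 s⁻¹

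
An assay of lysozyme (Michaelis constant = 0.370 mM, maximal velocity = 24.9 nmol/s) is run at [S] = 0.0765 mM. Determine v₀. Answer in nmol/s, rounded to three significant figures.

[S]/(Km+[S]) = 0.0765/0.4465 = 0.1713, the fractional saturation.
v = 0.1713 × Vmax = 0.1713 × 24.9 = 4.27 nmol/s.

4.27 nmol/s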